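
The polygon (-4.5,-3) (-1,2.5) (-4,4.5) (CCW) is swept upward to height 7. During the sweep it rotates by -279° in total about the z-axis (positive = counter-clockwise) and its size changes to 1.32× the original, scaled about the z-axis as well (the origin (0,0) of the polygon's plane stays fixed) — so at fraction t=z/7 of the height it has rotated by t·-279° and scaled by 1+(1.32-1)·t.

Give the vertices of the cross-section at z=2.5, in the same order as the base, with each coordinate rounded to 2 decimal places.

t = z/height = 2.5/7 = 0.357143
s = 1 + (scale-1)·z/height = 1 + (1.32-1)·2.5/7 = 1.114286
θ = twist·z/height = -279°·2.5/7 = -99.6429° = -1.739096 rad
cos θ = -0.167506, sin θ = -0.985871 (intermediates below are computed at full precision and shown rounded to 5 d.p.)
v1: (-4.5,-3) → rotate → (-2.20384,4.93894) → ×s → (-2.45570,5.50339) → (-2.46,5.50)
v2: (-1,2.5) → rotate → (2.63218,0.56711) → ×s → (2.93300,0.63192) → (2.93,0.63)
v3: (-4,4.5) → rotate → (5.10644,3.18971) → ×s → (5.69004,3.55424) → (5.69,3.55)

Cross-section at z=2.5: (-2.46,5.50) (2.93,0.63) (5.69,3.55)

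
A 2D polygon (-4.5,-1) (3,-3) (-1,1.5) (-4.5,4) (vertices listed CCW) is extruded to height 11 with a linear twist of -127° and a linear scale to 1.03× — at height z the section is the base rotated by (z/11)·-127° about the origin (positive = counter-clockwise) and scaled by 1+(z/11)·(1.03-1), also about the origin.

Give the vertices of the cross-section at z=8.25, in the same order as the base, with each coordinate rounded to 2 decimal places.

t = z/height = 8.25/11 = 0.75
s = 1 + (scale-1)·z/height = 1 + (1.03-1)·8.25/11 = 1.022500
θ = twist·z/height = -127°·8.25/11 = -95.2500° = -1.662426 rad
cos θ = -0.091502, sin θ = -0.995805 (intermediates below are computed at full precision and shown rounded to 5 d.p.)
v1: (-4.5,-1) → rotate → (-0.58405,4.57262) → ×s → (-0.59719,4.67551) → (-0.60,4.68)
v2: (3,-3) → rotate → (-3.26192,-2.71291) → ×s → (-3.33531,-2.77395) → (-3.34,-2.77)
v3: (-1,1.5) → rotate → (1.58521,0.85855) → ×s → (1.62088,0.87787) → (1.62,0.88)
v4: (-4.5,4) → rotate → (4.39498,4.11512) → ×s → (4.49386,4.20771) → (4.49,4.21)

Cross-section at z=8.25: (-0.60,4.68) (-3.34,-2.77) (1.62,0.88) (4.49,4.21)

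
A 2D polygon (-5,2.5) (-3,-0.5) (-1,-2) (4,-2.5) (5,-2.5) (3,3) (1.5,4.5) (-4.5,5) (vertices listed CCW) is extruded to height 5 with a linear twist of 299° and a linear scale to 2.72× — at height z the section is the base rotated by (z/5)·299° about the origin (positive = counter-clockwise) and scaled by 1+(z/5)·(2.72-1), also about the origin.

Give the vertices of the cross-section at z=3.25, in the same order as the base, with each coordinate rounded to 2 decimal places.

t = z/height = 3.25/5 = 0.65
s = 1 + (scale-1)·z/height = 1 + (2.72-1)·3.25/5 = 2.118000
θ = twist·z/height = 299°·3.25/5 = 194.3500° = 3.392047 rad
cos θ = -0.968800, sin θ = -0.247845 (intermediates below are computed at full precision and shown rounded to 5 d.p.)
v1: (-5,2.5) → rotate → (5.46361,-1.18278) → ×s → (11.57193,-2.50512) → (11.57,-2.51)
v2: (-3,-0.5) → rotate → (2.78248,1.22793) → ×s → (5.89329,2.60076) → (5.89,2.60)
v3: (-1,-2) → rotate → (0.47311,2.18544) → ×s → (1.00205,4.62877) → (1.00,4.63)
v4: (4,-2.5) → rotate → (-4.49481,1.43062) → ×s → (-9.52001,3.03006) → (-9.52,3.03)
v5: (5,-2.5) → rotate → (-5.46361,1.18278) → ×s → (-11.57193,2.50512) → (-11.57,2.51)
v6: (3,3) → rotate → (-2.16287,-3.64993) → ×s → (-4.58095,-7.73056) → (-4.58,-7.73)
v7: (1.5,4.5) → rotate → (-0.33790,-4.73137) → ×s → (-0.71567,-10.02103) → (-0.72,-10.02)
v8: (-4.5,5) → rotate → (5.59882,-3.72870) → ×s → (11.85830,-7.89738) → (11.86,-7.90)

Cross-section at z=3.25: (11.57,-2.51) (5.89,2.60) (1.00,4.63) (-9.52,3.03) (-11.57,2.51) (-4.58,-7.73) (-0.72,-10.02) (11.86,-7.90)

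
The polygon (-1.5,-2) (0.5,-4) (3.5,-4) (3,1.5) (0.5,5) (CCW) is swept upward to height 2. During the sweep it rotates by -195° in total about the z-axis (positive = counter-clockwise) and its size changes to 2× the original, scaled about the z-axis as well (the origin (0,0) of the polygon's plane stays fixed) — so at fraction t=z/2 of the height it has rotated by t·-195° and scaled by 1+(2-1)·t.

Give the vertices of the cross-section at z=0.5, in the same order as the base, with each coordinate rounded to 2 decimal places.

Cross-section at z=0.5: (-3.12,-0.24) (-3.35,-3.77) (-0.87,-6.59) (3.88,-1.58) (5.11,3.65)

t = z/height = 0.5/2 = 0.25
s = 1 + (scale-1)·z/height = 1 + (2-1)·0.5/2 = 1.250000
θ = twist·z/height = -195°·0.5/2 = -48.7500° = -0.850848 rad
cos θ = 0.659346, sin θ = -0.751840 (intermediates below are computed at full precision and shown rounded to 5 d.p.)
v1: (-1.5,-2) → rotate → (-2.49270,-0.19093) → ×s → (-3.11587,-0.23866) → (-3.12,-0.24)
v2: (0.5,-4) → rotate → (-2.67769,-3.01330) → ×s → (-3.34711,-3.76663) → (-3.35,-3.77)
v3: (3.5,-4) → rotate → (-0.69965,-5.26882) → ×s → (-0.87456,-6.58603) → (-0.87,-6.59)
v4: (3,1.5) → rotate → (3.10580,-1.26650) → ×s → (3.88225,-1.58313) → (3.88,-1.58)
v5: (0.5,5) → rotate → (4.08887,2.92081) → ×s → (5.11109,3.65101) → (5.11,3.65)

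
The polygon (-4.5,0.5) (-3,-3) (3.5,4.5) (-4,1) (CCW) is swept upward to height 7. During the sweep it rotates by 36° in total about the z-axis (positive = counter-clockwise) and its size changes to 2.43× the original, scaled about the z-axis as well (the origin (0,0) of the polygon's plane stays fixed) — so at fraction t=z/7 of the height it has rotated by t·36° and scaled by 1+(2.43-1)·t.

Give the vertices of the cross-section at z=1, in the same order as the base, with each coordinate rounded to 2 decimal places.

Cross-section at z=1: (-5.45,0.11) (-3.27,-3.92) (3.71,5.78) (-4.91,0.77)

t = z/height = 1/7 = 0.142857
s = 1 + (scale-1)·z/height = 1 + (2.43-1)·1/7 = 1.204286
θ = twist·z/height = 36°·1/7 = 5.1429° = 0.089760 rad
cos θ = 0.995974, sin θ = 0.089639 (intermediates below are computed at full precision and shown rounded to 5 d.p.)
v1: (-4.5,0.5) → rotate → (-4.52670,0.09461) → ×s → (-5.45144,0.11394) → (-5.45,0.11)
v2: (-3,-3) → rotate → (-2.71900,-3.25684) → ×s → (-3.27446,-3.92217) → (-3.27,-3.92)
v3: (3.5,4.5) → rotate → (3.08253,4.79562) → ×s → (3.71225,5.77530) → (3.71,5.78)
v4: (-4,1) → rotate → (-4.07354,0.63742) → ×s → (-4.90570,0.76763) → (-4.91,0.77)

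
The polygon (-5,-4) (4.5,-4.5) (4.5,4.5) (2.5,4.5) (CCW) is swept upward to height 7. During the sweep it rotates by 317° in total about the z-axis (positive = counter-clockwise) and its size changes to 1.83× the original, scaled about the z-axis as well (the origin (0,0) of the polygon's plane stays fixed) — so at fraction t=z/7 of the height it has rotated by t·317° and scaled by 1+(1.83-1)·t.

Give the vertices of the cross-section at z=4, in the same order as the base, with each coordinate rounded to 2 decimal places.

t = z/height = 4/7 = 0.571429
s = 1 + (scale-1)·z/height = 1 + (1.83-1)·4/7 = 1.474286
θ = twist·z/height = 317°·4/7 = 181.1429° = 3.161539 rad
cos θ = -0.999801, sin θ = -0.019945 (intermediates below are computed at full precision and shown rounded to 5 d.p.)
v1: (-5,-4) → rotate → (4.91922,4.09893) → ×s → (7.25234,6.04300) → (7.25,6.04)
v2: (4.5,-4.5) → rotate → (-4.58886,4.40935) → ×s → (-6.76529,6.50064) → (-6.77,6.50)
v3: (4.5,4.5) → rotate → (-4.40935,-4.58886) → ×s → (-6.50064,-6.76529) → (-6.50,-6.77)
v4: (2.5,4.5) → rotate → (-2.40975,-4.54897) → ×s → (-3.55266,-6.70648) → (-3.55,-6.71)

Cross-section at z=4: (7.25,6.04) (-6.77,6.50) (-6.50,-6.77) (-3.55,-6.71)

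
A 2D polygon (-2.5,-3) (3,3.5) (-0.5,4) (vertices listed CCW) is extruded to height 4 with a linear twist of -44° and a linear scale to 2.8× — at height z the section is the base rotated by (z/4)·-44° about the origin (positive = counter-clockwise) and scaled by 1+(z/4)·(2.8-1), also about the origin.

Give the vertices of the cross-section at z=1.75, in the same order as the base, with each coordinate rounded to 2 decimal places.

t = z/height = 1.75/4 = 0.4375
s = 1 + (scale-1)·z/height = 1 + (2.8-1)·1.75/4 = 1.787500
θ = twist·z/height = -44°·1.75/4 = -19.2500° = -0.335976 rad
cos θ = 0.944089, sin θ = -0.329691 (intermediates below are computed at full precision and shown rounded to 5 d.p.)
v1: (-2.5,-3) → rotate → (-3.34929,-2.00804) → ×s → (-5.98686,-3.58937) → (-5.99,-3.59)
v2: (3,3.5) → rotate → (3.98618,2.31524) → ×s → (7.12530,4.13849) → (7.13,4.14)
v3: (-0.5,4) → rotate → (0.84672,3.94120) → ×s → (1.51351,7.04490) → (1.51,7.04)

Cross-section at z=1.75: (-5.99,-3.59) (7.13,4.14) (1.51,7.04)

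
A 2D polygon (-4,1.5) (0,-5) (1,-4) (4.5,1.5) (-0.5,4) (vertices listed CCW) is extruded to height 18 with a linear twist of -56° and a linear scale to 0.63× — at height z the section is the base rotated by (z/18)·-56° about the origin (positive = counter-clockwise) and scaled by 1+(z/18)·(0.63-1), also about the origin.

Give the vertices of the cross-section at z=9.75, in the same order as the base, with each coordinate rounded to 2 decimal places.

t = z/height = 9.75/18 = 0.541667
s = 1 + (scale-1)·z/height = 1 + (0.63-1)·9.75/18 = 0.799583
θ = twist·z/height = -56°·9.75/18 = -30.3333° = -0.529417 rad
cos θ = 0.863102, sin θ = -0.505030 (intermediates below are computed at full precision and shown rounded to 5 d.p.)
v1: (-4,1.5) → rotate → (-2.69486,3.31477) → ×s → (-2.15477,2.65044) → (-2.15,2.65)
v2: (0,-5) → rotate → (-2.52515,-4.31551) → ×s → (-2.01907,-3.45061) → (-2.02,-3.45)
v3: (1,-4) → rotate → (-1.15702,-3.95744) → ×s → (-0.92513,-3.16430) → (-0.93,-3.16)
v4: (4.5,1.5) → rotate → (4.64150,-0.97798) → ×s → (3.71127,-0.78198) → (3.71,-0.78)
v5: (-0.5,4) → rotate → (1.58857,3.70492) → ×s → (1.27019,2.96239) → (1.27,2.96)

Cross-section at z=9.75: (-2.15,2.65) (-2.02,-3.45) (-0.93,-3.16) (3.71,-0.78) (1.27,2.96)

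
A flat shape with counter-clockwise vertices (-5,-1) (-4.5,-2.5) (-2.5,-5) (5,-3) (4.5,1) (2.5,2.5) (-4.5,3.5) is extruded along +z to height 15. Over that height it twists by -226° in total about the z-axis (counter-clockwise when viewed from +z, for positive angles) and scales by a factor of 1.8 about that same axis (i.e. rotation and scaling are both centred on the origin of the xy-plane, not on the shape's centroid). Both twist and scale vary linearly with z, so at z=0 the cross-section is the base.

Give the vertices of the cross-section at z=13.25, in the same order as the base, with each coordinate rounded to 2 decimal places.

t = z/height = 13.25/15 = 0.883333
s = 1 + (scale-1)·z/height = 1 + (1.8-1)·13.25/15 = 1.706667
θ = twist·z/height = -226°·13.25/15 = -199.6333° = -3.484259 rad
cos θ = -0.941862, sin θ = 0.336000 (intermediates below are computed at full precision and shown rounded to 5 d.p.)
v1: (-5,-1) → rotate → (5.04531,-0.73814) → ×s → (8.61066,-1.25975) → (8.61,-1.26)
v2: (-4.5,-2.5) → rotate → (5.07838,0.84266) → ×s → (8.66710,1.43814) → (8.67,1.44)
v3: (-2.5,-5) → rotate → (4.03465,3.86931) → ×s → (6.88581,6.60363) → (6.89,6.60)
v4: (5,-3) → rotate → (-3.70131,4.50558) → ×s → (-6.31691,7.68953) → (-6.32,7.69)
v5: (4.5,1) → rotate → (-4.57438,0.57014) → ×s → (-7.80694,0.97303) → (-7.81,0.97)
v6: (2.5,2.5) → rotate → (-3.19465,-1.51466) → ×s → (-5.45221,-2.58501) → (-5.45,-2.59)
v7: (-4.5,3.5) → rotate → (3.06238,-4.80852) → ×s → (5.22646,-8.20653) → (5.23,-8.21)

Cross-section at z=13.25: (8.61,-1.26) (8.67,1.44) (6.89,6.60) (-6.32,7.69) (-7.81,0.97) (-5.45,-2.59) (5.23,-8.21)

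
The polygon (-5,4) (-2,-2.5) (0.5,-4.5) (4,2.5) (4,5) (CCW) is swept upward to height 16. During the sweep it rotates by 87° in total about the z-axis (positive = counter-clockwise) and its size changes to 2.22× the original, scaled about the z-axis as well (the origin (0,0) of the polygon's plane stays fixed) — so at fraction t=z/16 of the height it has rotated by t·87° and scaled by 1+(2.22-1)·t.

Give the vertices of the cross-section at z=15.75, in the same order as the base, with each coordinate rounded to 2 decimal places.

t = z/height = 15.75/16 = 0.984375
s = 1 + (scale-1)·z/height = 1 + (2.22-1)·15.75/16 = 2.200938
θ = twist·z/height = 87°·15.75/16 = 85.6406° = 1.494711 rad
cos θ = 0.076012, sin θ = 0.997107 (intermediates below are computed at full precision and shown rounded to 5 d.p.)
v1: (-5,4) → rotate → (-4.36849,-4.68149) → ×s → (-9.61477,-10.30366) → (-9.61,-10.30)
v2: (-2,-2.5) → rotate → (2.34074,-2.18424) → ×s → (5.15183,-4.80738) → (5.15,-4.81)
v3: (0.5,-4.5) → rotate → (4.52499,0.15650) → ×s → (9.95921,0.34444) → (9.96,0.34)
v4: (4,2.5) → rotate → (-2.18872,4.17846) → ×s → (-4.81723,9.19652) → (-4.82,9.20)
v5: (4,5) → rotate → (-4.68149,4.36849) → ×s → (-10.30366,9.61477) → (-10.30,9.61)

Cross-section at z=15.75: (-9.61,-10.30) (5.15,-4.81) (9.96,0.34) (-4.82,9.20) (-10.30,9.61)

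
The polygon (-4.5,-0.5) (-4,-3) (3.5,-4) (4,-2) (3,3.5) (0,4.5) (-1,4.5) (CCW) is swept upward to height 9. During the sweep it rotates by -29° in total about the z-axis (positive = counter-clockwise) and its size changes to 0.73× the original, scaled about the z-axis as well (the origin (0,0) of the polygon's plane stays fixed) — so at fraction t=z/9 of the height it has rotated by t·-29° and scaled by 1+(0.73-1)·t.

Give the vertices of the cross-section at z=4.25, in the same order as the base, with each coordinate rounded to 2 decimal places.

t = z/height = 4.25/9 = 0.472222
s = 1 + (scale-1)·z/height = 1 + (0.73-1)·4.25/9 = 0.872500
θ = twist·z/height = -29°·4.25/9 = -13.6944° = -0.239013 rad
cos θ = 0.971572, sin θ = -0.236744 (intermediates below are computed at full precision and shown rounded to 5 d.p.)
v1: (-4.5,-0.5) → rotate → (-4.49045,0.57956) → ×s → (-3.91791,0.50567) → (-3.92,0.51)
v2: (-4,-3) → rotate → (-4.59652,-1.96774) → ×s → (-4.01046,-1.71685) → (-4.01,-1.72)
v3: (3.5,-4) → rotate → (2.45353,-4.71489) → ×s → (2.14070,-4.11374) → (2.14,-4.11)
v4: (4,-2) → rotate → (3.41280,-2.89012) → ×s → (2.97767,-2.52163) → (2.98,-2.52)
v5: (3,3.5) → rotate → (3.74332,2.69027) → ×s → (3.26605,2.34726) → (3.27,2.35)
v6: (0,4.5) → rotate → (1.06535,4.37207) → ×s → (0.92952,3.81463) → (0.93,3.81)
v7: (-1,4.5) → rotate → (0.09378,4.60882) → ×s → (0.08182,4.02119) → (0.08,4.02)

Cross-section at z=4.25: (-3.92,0.51) (-4.01,-1.72) (2.14,-4.11) (2.98,-2.52) (3.27,2.35) (0.93,3.81) (0.08,4.02)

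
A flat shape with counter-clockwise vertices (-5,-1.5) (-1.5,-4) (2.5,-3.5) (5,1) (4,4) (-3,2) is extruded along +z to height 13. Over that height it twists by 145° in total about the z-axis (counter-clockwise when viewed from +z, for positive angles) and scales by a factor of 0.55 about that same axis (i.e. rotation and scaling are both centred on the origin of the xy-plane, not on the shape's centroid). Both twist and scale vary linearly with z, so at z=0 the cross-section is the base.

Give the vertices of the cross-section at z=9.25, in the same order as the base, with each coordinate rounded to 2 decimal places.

Cross-section at z=9.25: (1.77,-3.08) (2.88,-0.37) (1.93,2.20) (-1.44,3.15) (-3.27,2.03) (-0.86,-2.30)

t = z/height = 9.25/13 = 0.711538
s = 1 + (scale-1)·z/height = 1 + (0.55-1)·9.25/13 = 0.679808
θ = twist·z/height = 145°·9.25/13 = 103.1731° = 1.800710 rad
cos θ = -0.227893, sin θ = 0.973686 (intermediates below are computed at full precision and shown rounded to 5 d.p.)
v1: (-5,-1.5) → rotate → (2.60000,-4.52659) → ×s → (1.76750,-3.07721) → (1.77,-3.08)
v2: (-1.5,-4) → rotate → (4.23658,-0.54896) → ×s → (2.88006,-0.37318) → (2.88,-0.37)
v3: (2.5,-3.5) → rotate → (2.83817,3.23184) → ×s → (1.92941,2.19703) → (1.93,2.20)
v4: (5,1) → rotate → (-2.11315,4.64054) → ×s → (-1.43654,3.15467) → (-1.44,3.15)
v5: (4,4) → rotate → (-4.80632,2.98317) → ×s → (-3.26737,2.02798) → (-3.27,2.03)
v6: (-3,2) → rotate → (-1.26369,-3.37685) → ×s → (-0.85907,-2.29561) → (-0.86,-2.30)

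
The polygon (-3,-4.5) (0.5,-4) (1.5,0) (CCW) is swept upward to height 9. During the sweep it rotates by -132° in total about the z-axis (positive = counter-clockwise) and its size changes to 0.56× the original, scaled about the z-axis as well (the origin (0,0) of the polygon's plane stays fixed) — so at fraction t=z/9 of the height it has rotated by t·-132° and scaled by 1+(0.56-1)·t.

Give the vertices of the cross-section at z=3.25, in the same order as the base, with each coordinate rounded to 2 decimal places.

t = z/height = 3.25/9 = 0.361111
s = 1 + (scale-1)·z/height = 1 + (0.56-1)·3.25/9 = 0.841111
θ = twist·z/height = -132°·3.25/9 = -47.6667° = -0.831940 rad
cos θ = 0.673443, sin θ = -0.739239 (intermediates below are computed at full precision and shown rounded to 5 d.p.)
v1: (-3,-4.5) → rotate → (-5.34691,-0.81277) → ×s → (-4.49734,-0.68363) → (-4.50,-0.68)
v2: (0.5,-4) → rotate → (-2.62024,-3.06339) → ×s → (-2.20391,-2.57665) → (-2.20,-2.58)
v3: (1.5,0) → rotate → (1.01016,-1.10886) → ×s → (0.84966,-0.93267) → (0.85,-0.93)

Cross-section at z=3.25: (-4.50,-0.68) (-2.20,-2.58) (0.85,-0.93)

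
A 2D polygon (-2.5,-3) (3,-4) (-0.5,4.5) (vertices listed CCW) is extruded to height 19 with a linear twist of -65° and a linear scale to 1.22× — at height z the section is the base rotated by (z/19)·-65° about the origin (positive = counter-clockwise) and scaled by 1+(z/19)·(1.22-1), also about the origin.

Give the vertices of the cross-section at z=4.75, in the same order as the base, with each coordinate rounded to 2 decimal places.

t = z/height = 4.75/19 = 0.25
s = 1 + (scale-1)·z/height = 1 + (1.22-1)·4.75/19 = 1.055000
θ = twist·z/height = -65°·4.75/19 = -16.2500° = -0.283616 rad
cos θ = 0.960050, sin θ = -0.279829 (intermediates below are computed at full precision and shown rounded to 5 d.p.)
v1: (-2.5,-3) → rotate → (-3.23961,-2.18058) → ×s → (-3.41779,-2.30051) → (-3.42,-2.30)
v2: (3,-4) → rotate → (1.76083,-4.67969) → ×s → (1.85768,-4.93707) → (1.86,-4.94)
v3: (-0.5,4.5) → rotate → (0.77921,4.46014) → ×s → (0.82206,4.70545) → (0.82,4.71)

Cross-section at z=4.75: (-3.42,-2.30) (1.86,-4.94) (0.82,4.71)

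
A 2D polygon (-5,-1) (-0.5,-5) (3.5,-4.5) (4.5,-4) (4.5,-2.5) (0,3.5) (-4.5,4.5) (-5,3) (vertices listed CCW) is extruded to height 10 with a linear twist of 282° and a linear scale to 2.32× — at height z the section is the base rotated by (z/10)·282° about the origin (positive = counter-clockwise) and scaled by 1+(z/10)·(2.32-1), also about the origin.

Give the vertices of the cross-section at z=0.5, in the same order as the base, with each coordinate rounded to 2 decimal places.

t = z/height = 0.5/10 = 0.05
s = 1 + (scale-1)·z/height = 1 + (2.32-1)·0.5/10 = 1.066000
θ = twist·z/height = 282°·0.5/10 = 14.1000° = 0.246091 rad
cos θ = 0.969872, sin θ = 0.243615 (intermediates below are computed at full precision and shown rounded to 5 d.p.)
v1: (-5,-1) → rotate → (-4.60575,-2.18795) → ×s → (-4.90972,-2.33235) → (-4.91,-2.33)
v2: (-0.5,-5) → rotate → (0.73314,-4.97117) → ×s → (0.78153,-5.29926) → (0.78,-5.30)
v3: (3.5,-4.5) → rotate → (4.49082,-3.51177) → ×s → (4.78721,-3.74355) → (4.79,-3.74)
v4: (4.5,-4) → rotate → (5.33888,-2.78322) → ×s → (5.69125,-2.96691) → (5.69,-2.97)
v5: (4.5,-2.5) → rotate → (4.97346,-1.32841) → ×s → (5.30171,-1.41609) → (5.30,-1.42)
v6: (0,3.5) → rotate → (-0.85265,3.39455) → ×s → (-0.90893,3.61859) → (-0.91,3.62)
v7: (-4.5,4.5) → rotate → (-5.46069,3.26816) → ×s → (-5.82110,3.48385) → (-5.82,3.48)
v8: (-5,3) → rotate → (-5.58021,1.69154) → ×s → (-5.94850,1.80318) → (-5.95,1.80)

Cross-section at z=0.5: (-4.91,-2.33) (0.78,-5.30) (4.79,-3.74) (5.69,-2.97) (5.30,-1.42) (-0.91,3.62) (-5.82,3.48) (-5.95,1.80)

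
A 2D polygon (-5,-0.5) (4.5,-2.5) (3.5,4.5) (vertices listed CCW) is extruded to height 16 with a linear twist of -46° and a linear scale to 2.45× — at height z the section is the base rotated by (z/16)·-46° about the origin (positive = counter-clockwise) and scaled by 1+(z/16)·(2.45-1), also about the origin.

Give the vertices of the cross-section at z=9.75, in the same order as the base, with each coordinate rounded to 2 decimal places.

t = z/height = 9.75/16 = 0.609375
s = 1 + (scale-1)·z/height = 1 + (2.45-1)·9.75/16 = 1.883594
θ = twist·z/height = -46°·9.75/16 = -28.0313° = -0.489238 rad
cos θ = 0.882691, sin θ = -0.469953 (intermediates below are computed at full precision and shown rounded to 5 d.p.)
v1: (-5,-0.5) → rotate → (-4.64843,1.90842) → ×s → (-8.75576,3.59469) → (-8.76,3.59)
v2: (4.5,-2.5) → rotate → (2.79723,-4.32152) → ×s → (5.26884,-8.13998) → (5.27,-8.14)
v3: (3.5,4.5) → rotate → (5.20421,2.32728) → ×s → (9.80262,4.38364) → (9.80,4.38)

Cross-section at z=9.75: (-8.76,3.59) (5.27,-8.14) (9.80,4.38)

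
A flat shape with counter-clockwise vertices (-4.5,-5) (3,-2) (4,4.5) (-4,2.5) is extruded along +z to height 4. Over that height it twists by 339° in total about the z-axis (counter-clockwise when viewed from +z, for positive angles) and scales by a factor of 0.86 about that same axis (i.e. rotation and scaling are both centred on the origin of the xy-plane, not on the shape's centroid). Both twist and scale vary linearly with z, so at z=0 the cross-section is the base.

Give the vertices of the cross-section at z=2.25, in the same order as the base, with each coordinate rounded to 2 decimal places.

Cross-section at z=2.25: (3.22,5.30) (-3.06,1.30) (-2.85,-4.76) (4.05,-1.58)

t = z/height = 2.25/4 = 0.5625
s = 1 + (scale-1)·z/height = 1 + (0.86-1)·2.25/4 = 0.921250
θ = twist·z/height = 339°·2.25/4 = 190.6875° = 3.328125 rad
cos θ = -0.982653, sin θ = -0.185452 (intermediates below are computed at full precision and shown rounded to 5 d.p.)
v1: (-4.5,-5) → rotate → (3.49468,5.74780) → ×s → (3.21947,5.29516) → (3.22,5.30)
v2: (3,-2) → rotate → (-3.31886,1.40895) → ×s → (-3.05750,1.29800) → (-3.06,1.30)
v3: (4,4.5) → rotate → (-3.09608,-5.16375) → ×s → (-2.85226,-4.75710) → (-2.85,-4.76)
v4: (-4,2.5) → rotate → (4.39424,-1.71482) → ×s → (4.04820,-1.57978) → (4.05,-1.58)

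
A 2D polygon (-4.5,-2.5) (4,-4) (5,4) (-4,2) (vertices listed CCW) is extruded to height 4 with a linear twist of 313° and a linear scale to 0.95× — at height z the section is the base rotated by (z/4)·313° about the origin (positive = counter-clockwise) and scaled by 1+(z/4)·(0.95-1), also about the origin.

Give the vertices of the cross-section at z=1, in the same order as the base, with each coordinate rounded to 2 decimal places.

Cross-section at z=1: (1.51,-4.85) (4.67,3.06) (-2.86,5.64) (-2.74,-3.47)

t = z/height = 1/4 = 0.25
s = 1 + (scale-1)·z/height = 1 + (0.95-1)·1/4 = 0.987500
θ = twist·z/height = 313°·1/4 = 78.2500° = 1.365720 rad
cos θ = 0.203642, sin θ = 0.979045 (intermediates below are computed at full precision and shown rounded to 5 d.p.)
v1: (-4.5,-2.5) → rotate → (1.53123,-4.91481) → ×s → (1.51209,-4.85337) → (1.51,-4.85)
v2: (4,-4) → rotate → (4.73075,3.10161) → ×s → (4.67161,3.06284) → (4.67,3.06)
v3: (5,4) → rotate → (-2.89797,5.70979) → ×s → (-2.86175,5.63842) → (-2.86,5.64)
v4: (-4,2) → rotate → (-2.77266,-3.50890) → ×s → (-2.73800,-3.46504) → (-2.74,-3.47)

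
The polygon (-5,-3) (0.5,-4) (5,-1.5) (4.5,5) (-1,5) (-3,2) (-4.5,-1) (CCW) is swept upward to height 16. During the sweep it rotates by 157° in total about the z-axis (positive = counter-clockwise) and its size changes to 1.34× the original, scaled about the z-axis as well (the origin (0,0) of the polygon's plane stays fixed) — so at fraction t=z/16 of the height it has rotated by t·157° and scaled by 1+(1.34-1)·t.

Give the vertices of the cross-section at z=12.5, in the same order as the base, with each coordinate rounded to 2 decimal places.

t = z/height = 12.5/16 = 0.78125
s = 1 + (scale-1)·z/height = 1 + (1.34-1)·12.5/16 = 1.265625
θ = twist·z/height = 157°·12.5/16 = 122.6563° = 2.140755 rad
cos θ = -0.539598, sin θ = 0.841923 (intermediates below are computed at full precision and shown rounded to 5 d.p.)
v1: (-5,-3) → rotate → (5.22376,-2.59082) → ×s → (6.61132,-3.27901) → (6.61,-3.28)
v2: (0.5,-4) → rotate → (3.09789,2.57935) → ×s → (3.92077,3.26449) → (3.92,3.26)
v3: (5,-1.5) → rotate → (-1.43510,5.01901) → ×s → (-1.81630,6.35219) → (-1.82,6.35)
v4: (4.5,5) → rotate → (-6.63780,1.09067) → ×s → (-8.40097,1.38037) → (-8.40,1.38)
v5: (-1,5) → rotate → (-3.67002,-3.53991) → ×s → (-4.64487,-4.48020) → (-4.64,-4.48)
v6: (-3,2) → rotate → (-0.06505,-3.60496) → ×s → (-0.08233,-4.56253) → (-0.08,-4.56)
v7: (-4.5,-1) → rotate → (3.27011,-3.24906) → ×s → (4.13874,-4.11209) → (4.14,-4.11)

Cross-section at z=12.5: (6.61,-3.28) (3.92,3.26) (-1.82,6.35) (-8.40,1.38) (-4.64,-4.48) (-0.08,-4.56) (4.14,-4.11)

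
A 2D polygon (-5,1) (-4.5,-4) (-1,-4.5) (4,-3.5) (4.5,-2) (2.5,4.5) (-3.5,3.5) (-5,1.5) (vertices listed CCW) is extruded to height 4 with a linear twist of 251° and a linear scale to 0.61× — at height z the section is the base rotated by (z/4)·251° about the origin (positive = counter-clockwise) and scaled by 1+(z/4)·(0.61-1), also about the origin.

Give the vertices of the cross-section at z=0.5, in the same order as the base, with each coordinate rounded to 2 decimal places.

Cross-section at z=0.5: (-4.56,-1.66) (-1.67,-5.48) (1.42,-4.15) (4.98,-0.86) (4.65,0.60) (-0.20,4.89) (-4.58,1.11) (-4.80,-1.26)

t = z/height = 0.5/4 = 0.125
s = 1 + (scale-1)·z/height = 1 + (0.61-1)·0.5/4 = 0.951250
θ = twist·z/height = 251°·0.5/4 = 31.3750° = 0.547597 rad
cos θ = 0.853778, sin θ = 0.520637 (intermediates below are computed at full precision and shown rounded to 5 d.p.)
v1: (-5,1) → rotate → (-4.78953,-1.74941) → ×s → (-4.55604,-1.66412) → (-4.56,-1.66)
v2: (-4.5,-4) → rotate → (-1.75945,-5.75798) → ×s → (-1.67368,-5.47728) → (-1.67,-5.48)
v3: (-1,-4.5) → rotate → (1.48909,-4.36264) → ×s → (1.41650,-4.14996) → (1.42,-4.15)
v4: (4,-3.5) → rotate → (5.23734,-0.90567) → ×s → (4.98202,-0.86152) → (4.98,-0.86)
v5: (4.5,-2) → rotate → (4.88328,0.63531) → ×s → (4.64522,0.60434) → (4.65,0.60)
v6: (2.5,4.5) → rotate → (-0.20842,5.14359) → ×s → (-0.19826,4.89284) → (-0.20,4.89)
v7: (-3.5,3.5) → rotate → (-4.81045,1.16599) → ×s → (-4.57594,1.10915) → (-4.58,1.11)
v8: (-5,1.5) → rotate → (-5.04985,-1.32252) → ×s → (-4.80367,-1.25805) → (-4.80,-1.26)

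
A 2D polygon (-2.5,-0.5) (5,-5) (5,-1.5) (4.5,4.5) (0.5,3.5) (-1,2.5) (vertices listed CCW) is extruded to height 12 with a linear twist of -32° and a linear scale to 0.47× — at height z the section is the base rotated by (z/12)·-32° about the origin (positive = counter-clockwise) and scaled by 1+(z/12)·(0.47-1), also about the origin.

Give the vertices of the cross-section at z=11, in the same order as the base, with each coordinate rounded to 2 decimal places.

Cross-section at z=11: (-1.25,0.41) (0.98,-3.50) (1.86,-1.93) (3.15,0.88) (1.11,1.44) (0.18,1.37)

t = z/height = 11/12 = 0.916667
s = 1 + (scale-1)·z/height = 1 + (0.47-1)·11/12 = 0.514167
θ = twist·z/height = -32°·11/12 = -29.3333° = -0.511963 rad
cos θ = 0.871784, sin θ = -0.489890 (intermediates below are computed at full precision and shown rounded to 5 d.p.)
v1: (-2.5,-0.5) → rotate → (-2.42441,0.78883) → ×s → (-1.24655,0.40559) → (-1.25,0.41)
v2: (5,-5) → rotate → (1.90947,-6.80837) → ×s → (0.98179,-3.50064) → (0.98,-3.50)
v3: (5,-1.5) → rotate → (3.62409,-3.75713) → ×s → (1.86338,-1.93179) → (1.86,-1.93)
v4: (4.5,4.5) → rotate → (6.12753,1.71853) → ×s → (3.15057,0.88361) → (3.15,0.88)
v5: (0.5,3.5) → rotate → (2.15051,2.80630) → ×s → (1.10572,1.44291) → (1.11,1.44)
v6: (-1,2.5) → rotate → (0.35294,2.66935) → ×s → (0.18147,1.37249) → (0.18,1.37)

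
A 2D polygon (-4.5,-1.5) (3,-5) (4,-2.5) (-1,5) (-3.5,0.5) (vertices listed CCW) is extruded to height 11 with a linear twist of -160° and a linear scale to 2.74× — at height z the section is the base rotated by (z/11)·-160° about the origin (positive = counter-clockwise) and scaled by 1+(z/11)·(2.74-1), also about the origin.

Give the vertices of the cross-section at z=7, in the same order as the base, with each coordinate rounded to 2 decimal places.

t = z/height = 7/11 = 0.636364
s = 1 + (scale-1)·z/height = 1 + (2.74-1)·7/11 = 2.107273
θ = twist·z/height = -160°·7/11 = -101.8182° = -1.777063 rad
cos θ = -0.204807, sin θ = -0.978802 (intermediates below are computed at full precision and shown rounded to 5 d.p.)
v1: (-4.5,-1.5) → rotate → (-0.54657,4.71182) → ×s → (-1.15178,9.92909) → (-1.15,9.93)
v2: (3,-5) → rotate → (-5.50843,-1.91237) → ×s → (-11.60777,-4.02989) → (-11.61,-4.03)
v3: (4,-2.5) → rotate → (-3.26623,-3.40319) → ×s → (-6.88284,-7.17146) → (-6.88,-7.17)
v4: (-1,5) → rotate → (5.09882,-0.04523) → ×s → (10.74460,-0.09531) → (10.74,-0.10)
v5: (-3.5,0.5) → rotate → (1.20622,3.32341) → ×s → (2.54184,7.00332) → (2.54,7.00)

Cross-section at z=7: (-1.15,9.93) (-11.61,-4.03) (-6.88,-7.17) (10.74,-0.10) (2.54,7.00)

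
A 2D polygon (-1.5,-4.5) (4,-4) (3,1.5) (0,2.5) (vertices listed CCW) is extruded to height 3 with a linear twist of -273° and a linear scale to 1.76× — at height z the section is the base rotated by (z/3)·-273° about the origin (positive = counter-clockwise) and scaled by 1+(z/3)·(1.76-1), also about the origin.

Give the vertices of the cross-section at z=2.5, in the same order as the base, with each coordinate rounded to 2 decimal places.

t = z/height = 2.5/3 = 0.833333
s = 1 + (scale-1)·z/height = 1 + (1.76-1)·2.5/3 = 1.633333
θ = twist·z/height = -273°·2.5/3 = -227.5000° = -3.970624 rad
cos θ = -0.675590, sin θ = 0.737277 (intermediates below are computed at full precision and shown rounded to 5 d.p.)
v1: (-1.5,-4.5) → rotate → (4.33113,1.93424) → ×s → (7.07418,3.15926) → (7.07,3.16)
v2: (4,-4) → rotate → (0.24675,5.65147) → ×s → (0.40302,9.23073) → (0.40,9.23)
v3: (3,1.5) → rotate → (-3.13269,1.19845) → ×s → (-5.11672,1.95746) → (-5.12,1.96)
v4: (0,2.5) → rotate → (-1.84319,-1.68898) → ×s → (-3.01055,-2.75866) → (-3.01,-2.76)

Cross-section at z=2.5: (7.07,3.16) (0.40,9.23) (-5.12,1.96) (-3.01,-2.76)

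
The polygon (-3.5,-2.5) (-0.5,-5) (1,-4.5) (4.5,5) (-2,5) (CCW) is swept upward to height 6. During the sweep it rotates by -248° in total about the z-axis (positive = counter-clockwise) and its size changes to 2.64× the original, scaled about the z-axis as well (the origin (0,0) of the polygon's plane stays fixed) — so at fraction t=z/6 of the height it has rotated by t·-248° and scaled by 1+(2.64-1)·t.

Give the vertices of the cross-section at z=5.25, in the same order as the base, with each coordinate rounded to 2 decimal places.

Cross-section at z=5.25: (10.47,-0.27) (8.30,8.99) (4.65,10.22) (-16.08,-3.13) (-3.44,-12.65)

t = z/height = 5.25/6 = 0.875
s = 1 + (scale-1)·z/height = 1 + (2.64-1)·5.25/6 = 2.435000
θ = twist·z/height = -248°·5.25/6 = -217.0000° = -3.787364 rad
cos θ = -0.798636, sin θ = 0.601815 (intermediates below are computed at full precision and shown rounded to 5 d.p.)
v1: (-3.5,-2.5) → rotate → (4.29976,-0.10976) → ×s → (10.46992,-0.26727) → (10.47,-0.27)
v2: (-0.5,-5) → rotate → (3.40839,3.69227) → ×s → (8.29944,8.99068) → (8.30,8.99)
v3: (1,-4.5) → rotate → (1.90953,4.19567) → ×s → (4.64971,10.21647) → (4.65,10.22)
v4: (4.5,5) → rotate → (-6.60293,-1.28501) → ×s → (-16.07815,-3.12900) → (-16.08,-3.13)
v5: (-2,5) → rotate → (-1.41180,-5.19681) → ×s → (-3.43774,-12.65423) → (-3.44,-12.65)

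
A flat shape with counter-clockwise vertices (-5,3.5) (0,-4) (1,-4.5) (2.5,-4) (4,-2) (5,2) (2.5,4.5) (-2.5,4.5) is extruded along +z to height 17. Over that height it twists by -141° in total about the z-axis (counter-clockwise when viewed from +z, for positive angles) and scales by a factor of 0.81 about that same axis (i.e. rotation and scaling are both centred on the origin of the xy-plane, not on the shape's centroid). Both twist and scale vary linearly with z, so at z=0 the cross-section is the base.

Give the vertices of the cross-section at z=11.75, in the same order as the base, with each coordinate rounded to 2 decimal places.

Cross-section at z=11.75: (3.58,3.91) (-3.45,0.45) (-3.99,-0.35) (-3.73,-1.70) (-2.17,-3.22) (1.16,-4.53) (3.59,-2.66) (4.16,1.65)

t = z/height = 11.75/17 = 0.691176
s = 1 + (scale-1)·z/height = 1 + (0.81-1)·11.75/17 = 0.868676
θ = twist·z/height = -141°·11.75/17 = -97.4559° = -1.700926 rad
cos θ = -0.129763, sin θ = -0.991545 (intermediates below are computed at full precision and shown rounded to 5 d.p.)
v1: (-5,3.5) → rotate → (4.11922,4.50356) → ×s → (3.57827,3.91213) → (3.58,3.91)
v2: (0,-4) → rotate → (-3.96618,0.51905) → ×s → (-3.44533,0.45089) → (-3.45,0.45)
v3: (1,-4.5) → rotate → (-4.59172,-0.40761) → ×s → (-3.98872,-0.35408) → (-3.99,-0.35)
v4: (2.5,-4) → rotate → (-4.29059,-1.95981) → ×s → (-3.72713,-1.70244) → (-3.73,-1.70)
v5: (4,-2) → rotate → (-2.50214,-3.70665) → ×s → (-2.17355,-3.21988) → (-2.17,-3.22)
v6: (5,2) → rotate → (1.33428,-5.21725) → ×s → (1.15905,-4.53210) → (1.16,-4.53)
v7: (2.5,4.5) → rotate → (4.13755,-3.06280) → ×s → (3.59419,-2.66058) → (3.59,-2.66)
v8: (-2.5,4.5) → rotate → (4.78636,1.89493) → ×s → (4.15780,1.64608) → (4.16,1.65)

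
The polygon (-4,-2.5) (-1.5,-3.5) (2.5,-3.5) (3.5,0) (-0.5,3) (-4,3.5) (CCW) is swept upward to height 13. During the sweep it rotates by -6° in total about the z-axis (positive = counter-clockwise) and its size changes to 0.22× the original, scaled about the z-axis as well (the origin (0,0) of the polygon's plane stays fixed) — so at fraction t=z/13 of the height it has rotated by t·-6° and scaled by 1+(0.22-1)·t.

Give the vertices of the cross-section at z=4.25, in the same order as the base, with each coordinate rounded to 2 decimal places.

t = z/height = 4.25/13 = 0.326923
s = 1 + (scale-1)·z/height = 1 + (0.22-1)·4.25/13 = 0.745000
θ = twist·z/height = -6°·4.25/13 = -1.9615° = -0.034235 rad
cos θ = 0.999414, sin θ = -0.034229 (intermediates below are computed at full precision and shown rounded to 5 d.p.)
v1: (-4,-2.5) → rotate → (-4.08323,-2.36162) → ×s → (-3.04200,-1.75941) → (-3.04,-1.76)
v2: (-1.5,-3.5) → rotate → (-1.61892,-3.44661) → ×s → (-1.20610,-2.56772) → (-1.21,-2.57)
v3: (2.5,-3.5) → rotate → (2.37873,-3.58352) → ×s → (1.77216,-2.66972) → (1.77,-2.67)
v4: (3.5,0) → rotate → (3.49795,-0.11980) → ×s → (2.60597,-0.08925) → (2.61,-0.09)
v5: (-0.5,3) → rotate → (-0.39702,3.01536) → ×s → (-0.29578,2.24644) → (-0.30,2.25)
v6: (-4,3.5) → rotate → (-3.87786,3.63486) → ×s → (-2.88900,2.70797) → (-2.89,2.71)

Cross-section at z=4.25: (-3.04,-1.76) (-1.21,-2.57) (1.77,-2.67) (2.61,-0.09) (-0.30,2.25) (-2.89,2.71)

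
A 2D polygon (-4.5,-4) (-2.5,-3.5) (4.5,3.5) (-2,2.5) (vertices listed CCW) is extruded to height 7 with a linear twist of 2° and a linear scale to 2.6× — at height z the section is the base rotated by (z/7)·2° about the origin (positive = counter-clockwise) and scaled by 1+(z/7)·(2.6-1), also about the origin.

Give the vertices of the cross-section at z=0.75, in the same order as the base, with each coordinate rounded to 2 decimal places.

Cross-section at z=0.75: (-5.25,-4.71) (-2.91,-4.11) (5.26,4.12) (-2.35,2.92)

t = z/height = 0.75/7 = 0.107143
s = 1 + (scale-1)·z/height = 1 + (2.6-1)·0.75/7 = 1.171429
θ = twist·z/height = 2°·0.75/7 = 0.2143° = 0.003740 rad
cos θ = 0.999993, sin θ = 0.003740 (intermediates below are computed at full precision and shown rounded to 5 d.p.)
v1: (-4.5,-4) → rotate → (-4.48501,-4.01680) → ×s → (-5.25387,-4.70540) → (-5.25,-4.71)
v2: (-2.5,-3.5) → rotate → (-2.48689,-3.50933) → ×s → (-2.91322,-4.11092) → (-2.91,-4.11)
v3: (4.5,3.5) → rotate → (4.48688,3.51681) → ×s → (5.25606,4.11969) → (5.26,4.12)
v4: (-2,2.5) → rotate → (-2.00934,2.49250) → ×s → (-2.35379,2.91979) → (-2.35,2.92)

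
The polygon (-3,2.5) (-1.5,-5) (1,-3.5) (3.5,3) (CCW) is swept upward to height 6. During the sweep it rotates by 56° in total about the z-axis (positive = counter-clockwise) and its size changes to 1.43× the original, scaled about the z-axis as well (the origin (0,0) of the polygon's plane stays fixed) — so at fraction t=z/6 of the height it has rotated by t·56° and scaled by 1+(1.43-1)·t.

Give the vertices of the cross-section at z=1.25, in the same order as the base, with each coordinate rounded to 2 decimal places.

Cross-section at z=1.25: (-3.75,2.01) (-0.50,-5.67) (1.84,-3.51) (3.07,3.97)

t = z/height = 1.25/6 = 0.208333
s = 1 + (scale-1)·z/height = 1 + (1.43-1)·1.25/6 = 1.089583
θ = twist·z/height = 56°·1.25/6 = 11.6667° = 0.203622 rad
cos θ = 0.979341, sin θ = 0.202218 (intermediates below are computed at full precision and shown rounded to 5 d.p.)
v1: (-3,2.5) → rotate → (-3.44357,1.84170) → ×s → (-3.75205,2.00668) → (-3.75,2.01)
v2: (-1.5,-5) → rotate → (-0.45792,-5.20003) → ×s → (-0.49895,-5.66587) → (-0.50,-5.67)
v3: (1,-3.5) → rotate → (1.68710,-3.22547) → ×s → (1.83824,-3.51442) → (1.84,-3.51)
v4: (3.5,3) → rotate → (2.82104,3.64578) → ×s → (3.07376,3.97238) → (3.07,3.97)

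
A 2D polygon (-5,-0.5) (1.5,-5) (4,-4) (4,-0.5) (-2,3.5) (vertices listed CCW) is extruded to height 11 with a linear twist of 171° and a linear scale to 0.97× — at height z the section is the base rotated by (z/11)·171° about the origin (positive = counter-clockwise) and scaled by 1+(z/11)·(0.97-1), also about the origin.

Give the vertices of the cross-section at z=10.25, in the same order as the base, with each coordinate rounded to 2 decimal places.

t = z/height = 10.25/11 = 0.931818
s = 1 + (scale-1)·z/height = 1 + (0.97-1)·10.25/11 = 0.972045
θ = twist·z/height = 171°·10.25/11 = 159.3409° = 2.781023 rad
cos θ = -0.935696, sin θ = 0.352807 (intermediates below are computed at full precision and shown rounded to 5 d.p.)
v1: (-5,-0.5) → rotate → (4.85488,-1.29619) → ×s → (4.71917,-1.25995) → (4.72,-1.26)
v2: (1.5,-5) → rotate → (0.36049,5.20769) → ×s → (0.35041,5.06211) → (0.35,5.06)
v3: (4,-4) → rotate → (-2.33156,5.15401) → ×s → (-2.26638,5.00993) → (-2.27,5.01)
v4: (4,-0.5) → rotate → (-3.56638,1.87908) → ×s → (-3.46668,1.82655) → (-3.47,1.83)
v5: (-2,3.5) → rotate → (0.63657,-3.98055) → ×s → (0.61877,-3.86928) → (0.62,-3.87)

Cross-section at z=10.25: (4.72,-1.26) (0.35,5.06) (-2.27,5.01) (-3.47,1.83) (0.62,-3.87)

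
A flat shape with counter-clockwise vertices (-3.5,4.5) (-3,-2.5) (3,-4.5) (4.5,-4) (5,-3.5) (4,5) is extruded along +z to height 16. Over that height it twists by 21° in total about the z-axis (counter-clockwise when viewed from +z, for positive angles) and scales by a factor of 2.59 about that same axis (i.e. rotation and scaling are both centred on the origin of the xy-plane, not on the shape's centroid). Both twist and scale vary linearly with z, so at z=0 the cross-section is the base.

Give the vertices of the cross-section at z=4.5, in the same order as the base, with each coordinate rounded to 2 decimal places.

t = z/height = 4.5/16 = 0.28125
s = 1 + (scale-1)·z/height = 1 + (2.59-1)·4.5/16 = 1.447188
θ = twist·z/height = 21°·4.5/16 = 5.9063° = 0.103084 rad
cos θ = 0.994692, sin θ = 0.102901 (intermediates below are computed at full precision and shown rounded to 5 d.p.)
v1: (-3.5,4.5) → rotate → (-3.94448,4.11596) → ×s → (-5.70840,5.95656) → (-5.71,5.96)
v2: (-3,-2.5) → rotate → (-2.72682,-2.79543) → ×s → (-3.94622,-4.04551) → (-3.95,-4.05)
v3: (3,-4.5) → rotate → (3.44713,-4.16741) → ×s → (4.98864,-6.03102) → (4.99,-6.03)
v4: (4.5,-4) → rotate → (4.88772,-3.51571) → ×s → (7.07344,-5.08789) → (7.07,-5.09)
v5: (5,-3.5) → rotate → (5.33361,-2.96692) → ×s → (7.71874,-4.29368) → (7.72,-4.29)
v6: (4,5) → rotate → (3.46426,5.38506) → ×s → (5.01344,7.79319) → (5.01,7.79)

Cross-section at z=4.5: (-5.71,5.96) (-3.95,-4.05) (4.99,-6.03) (7.07,-5.09) (7.72,-4.29) (5.01,7.79)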